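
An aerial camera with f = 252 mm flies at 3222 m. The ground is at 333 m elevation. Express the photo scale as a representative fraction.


scale = f / (H - h) = 252 mm / 2889 m = 252 / 2889000 = 1:11464

1:11464


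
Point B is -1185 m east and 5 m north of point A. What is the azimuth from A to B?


az = atan2(-1185, 5) = -89.8 deg
adjusted to 0-360: 270.2 degrees

270.2 degrees


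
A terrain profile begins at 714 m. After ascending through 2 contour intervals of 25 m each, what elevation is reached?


elevation = 714 + 2 * 25 = 764 m

764 m


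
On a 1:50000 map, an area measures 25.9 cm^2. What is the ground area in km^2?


ground_area = 25.9 * (50000/100)^2 = 6475000.0 m^2 = 6.475 km^2

6.475 km^2


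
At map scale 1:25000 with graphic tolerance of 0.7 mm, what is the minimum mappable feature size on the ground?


ground = 0.7 mm * 25000 / 1000 = 17.5 m

17.5 m


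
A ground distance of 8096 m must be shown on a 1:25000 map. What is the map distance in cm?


map_cm = 8096 * 100 / 25000 = 32.384 cm ≈ 32.38 cm

32.38 cm


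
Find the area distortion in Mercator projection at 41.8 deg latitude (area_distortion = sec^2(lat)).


area_distortion = 1/cos^2(41.8) = 1.799

1.799


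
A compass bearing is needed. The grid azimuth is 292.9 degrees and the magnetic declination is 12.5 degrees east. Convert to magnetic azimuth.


magnetic azimuth = grid azimuth - declination (east +ve)
mag_az = 292.9 - 12.5 = 280.4 degrees

280.4 degrees


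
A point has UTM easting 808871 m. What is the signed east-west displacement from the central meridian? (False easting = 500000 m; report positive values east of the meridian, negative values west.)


displacement = 808871 - 500000 = 308871 m

308871 m


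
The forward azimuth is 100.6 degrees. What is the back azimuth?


back azimuth = (100.6 + 180) mod 360 = 280.6 degrees

280.6 degrees


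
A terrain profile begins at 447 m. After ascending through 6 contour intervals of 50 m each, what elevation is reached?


elevation = 447 + 6 * 50 = 747 m

747 m


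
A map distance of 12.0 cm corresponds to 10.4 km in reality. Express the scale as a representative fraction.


ground = 10.4 km = 1040000 cm; RF denominator = ground / map = 1040000 / 12.0 ≈ 86667; RF = 1:86667

1:86667


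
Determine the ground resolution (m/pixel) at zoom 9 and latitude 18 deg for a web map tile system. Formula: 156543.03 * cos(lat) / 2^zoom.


res = 156543.03 * cos(18) / 2^9 = 156543.03 * 0.95105652 / 512 = 290.78 m/pixel

290.78 m/pixel


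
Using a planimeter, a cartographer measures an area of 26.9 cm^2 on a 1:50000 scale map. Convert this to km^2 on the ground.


ground_area = 26.9 * (50000/100)^2 = 6725000.0 m^2 = 6.725 km^2

6.725 km^2


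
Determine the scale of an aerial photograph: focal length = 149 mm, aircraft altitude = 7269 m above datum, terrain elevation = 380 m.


scale = f / (H - h) = 149 mm / 6889 m = 149 / 6889000 = 1:46235

1:46235


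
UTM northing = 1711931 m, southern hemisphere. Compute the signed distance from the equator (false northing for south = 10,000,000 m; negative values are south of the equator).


For southern: actual = 1711931 - 10000000 = -8288069 m

-8288069 m


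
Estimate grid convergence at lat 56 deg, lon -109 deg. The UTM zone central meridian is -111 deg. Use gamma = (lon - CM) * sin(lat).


gamma = (-109 - -111) * sin(56) = 2 * 0.829038 = 1.658 degrees

1.658 degrees


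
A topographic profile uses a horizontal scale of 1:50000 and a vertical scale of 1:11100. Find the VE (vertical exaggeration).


VE = horizontal_scale / vertical_scale = 50000 / 11100 ≈ 4.5

4.5x


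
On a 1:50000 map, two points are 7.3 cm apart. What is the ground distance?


ground = 7.3 cm * 50000 / 100 = 3650.0 m = 3.65 km

3.65 km


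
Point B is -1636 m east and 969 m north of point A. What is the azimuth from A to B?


az = atan2(-1636, 969) = -59.4 deg
adjusted to 0-360: 300.6 degrees

300.6 degrees


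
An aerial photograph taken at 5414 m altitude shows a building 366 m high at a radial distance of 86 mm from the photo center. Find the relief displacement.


d = h * r / H = 366 * 86 / 5414 = 5.81 mm

5.81 mm


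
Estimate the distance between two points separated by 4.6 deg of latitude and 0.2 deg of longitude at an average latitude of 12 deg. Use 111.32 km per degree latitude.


dlat_km = 4.6 * 111.32 = 512.072
dlon_km = 0.2 * 111.32 * cos(12) ≈ 21.777
dist = sqrt(512.072^2 + 21.777^2) ≈ 512.5 km

512.5 km


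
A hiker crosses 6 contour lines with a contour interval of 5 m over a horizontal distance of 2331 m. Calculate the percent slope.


elevation change = 6 * 5 = 30 m
slope = 30 / 2331 * 100 = 1.3%

1.3%


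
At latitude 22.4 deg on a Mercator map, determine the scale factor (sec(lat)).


SF = 1 / cos(22.4) = 1 / 0.924546 = 1.082

1.082


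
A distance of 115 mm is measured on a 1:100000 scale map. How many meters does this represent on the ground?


ground = 115 mm * 100000 / 1000 = 11500.0 m

11500.0 m


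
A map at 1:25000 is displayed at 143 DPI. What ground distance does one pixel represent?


pixel_cm = 2.54 / 143 ≈ 0.017762 cm
ground = pixel_cm * 25000 / 100 = 2.54 * 25000 / (143 * 100) = 63500 / 14300 ≈ 4.44 m

4.44 m


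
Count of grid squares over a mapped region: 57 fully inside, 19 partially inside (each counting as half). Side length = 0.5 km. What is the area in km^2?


effective squares = 57 + 19 * 0.5 = 66.5
area = 66.5 * 0.25 = 16.625 km^2

16.625 km^2


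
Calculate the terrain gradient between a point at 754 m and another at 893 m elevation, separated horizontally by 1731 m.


gradient = (893 - 754) / 1731 = 139 / 1731 = 0.0803

0.0803


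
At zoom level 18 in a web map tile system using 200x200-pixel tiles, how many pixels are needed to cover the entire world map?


tiles per axis = 2^18 = 262144
total tiles = 262144^2 = 68719476736
pixels per axis = 262144 * 200 = 52428800
total pixels = 52428800^2 = 2748779069440000

2748779069440000 pixels


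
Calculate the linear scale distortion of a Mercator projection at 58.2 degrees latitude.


SF = 1 / cos(58.2) = 1 / 0.526956 = 1.898

1.898


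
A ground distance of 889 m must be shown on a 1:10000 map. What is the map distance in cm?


map_cm = 889 * 100 / 10000 = 8.89 cm

8.89 cm


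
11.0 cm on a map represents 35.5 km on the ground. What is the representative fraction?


ground = 35.5 km = 3550000 cm; RF denominator = ground / map = 3550000 / 11.0 ≈ 322727; RF = 1:322727

1:322727


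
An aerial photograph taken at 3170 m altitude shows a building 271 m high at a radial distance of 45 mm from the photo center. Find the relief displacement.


d = h * r / H = 271 * 45 / 3170 = 3.85 mm

3.85 mm


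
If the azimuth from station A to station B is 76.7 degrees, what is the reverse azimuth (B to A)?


back azimuth = (76.7 + 180) mod 360 = 256.7 degrees

256.7 degrees


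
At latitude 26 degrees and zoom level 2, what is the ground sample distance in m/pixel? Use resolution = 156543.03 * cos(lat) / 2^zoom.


res = 156543.03 * cos(26) / 2^2 = 156543.03 * 0.89879405 / 4 = 35174.99 m/pixel

35174.99 m/pixel


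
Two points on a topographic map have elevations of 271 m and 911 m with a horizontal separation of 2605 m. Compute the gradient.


gradient = (911 - 271) / 2605 = 640 / 2605 = 0.2457

0.2457


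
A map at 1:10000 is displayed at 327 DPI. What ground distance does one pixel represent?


pixel_cm = 2.54 / 327 ≈ 0.007768 cm
ground = pixel_cm * 10000 / 100 = 2.54 * 10000 / (327 * 100) = 25400 / 32700 ≈ 0.78 m

0.78 m


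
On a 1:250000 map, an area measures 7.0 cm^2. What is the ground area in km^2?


ground_area = 7.0 * (250000/100)^2 = 43750000.0 m^2 = 43.75 km^2

43.75 km^2


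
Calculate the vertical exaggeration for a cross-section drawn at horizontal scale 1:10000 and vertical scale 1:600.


VE = horizontal_scale / vertical_scale = 10000 / 600 ≈ 16.7

16.7x


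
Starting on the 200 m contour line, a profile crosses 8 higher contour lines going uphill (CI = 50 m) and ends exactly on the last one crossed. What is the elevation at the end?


elevation = 200 + 8 * 50 = 600 m

600 m


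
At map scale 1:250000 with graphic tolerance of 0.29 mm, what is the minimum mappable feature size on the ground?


ground = 0.29 mm * 250000 / 1000 = 72.5 m

72.5 m


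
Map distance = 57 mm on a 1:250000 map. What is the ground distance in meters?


ground = 57 mm * 250000 / 1000 = 14250.0 m

14250.0 m


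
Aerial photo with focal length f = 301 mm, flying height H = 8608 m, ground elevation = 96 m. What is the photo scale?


scale = f / (H - h) = 301 mm / 8512 m = 301 / 8512000 = 1:28279

1:28279


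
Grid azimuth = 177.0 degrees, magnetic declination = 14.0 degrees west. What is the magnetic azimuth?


magnetic azimuth = grid azimuth - declination (east +ve)
mag_az = 177.0 - -14.0 = 191.0 degrees

191.0 degrees


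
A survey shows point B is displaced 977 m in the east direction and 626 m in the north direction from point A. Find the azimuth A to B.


az = atan2(977, 626) = 57.4 deg
adjusted to 0-360: 57.4 degrees

57.4 degrees


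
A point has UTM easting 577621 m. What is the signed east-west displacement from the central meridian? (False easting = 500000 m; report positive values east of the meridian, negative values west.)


displacement = 577621 - 500000 = 77621 m

77621 m


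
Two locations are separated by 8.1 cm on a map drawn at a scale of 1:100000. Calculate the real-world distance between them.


ground = 8.1 cm * 100000 / 100 = 8100.0 m = 8.1 km

8.1 km


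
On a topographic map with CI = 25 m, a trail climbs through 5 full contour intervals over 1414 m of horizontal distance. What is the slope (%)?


elevation change = 5 * 25 = 125 m
slope = 125 / 1414 * 100 = 8.8%

8.8%


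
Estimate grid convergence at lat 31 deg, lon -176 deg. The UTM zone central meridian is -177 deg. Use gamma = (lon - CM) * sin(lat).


gamma = (-176 - -177) * sin(31) = 1 * 0.515038 = 0.515 degrees

0.515 degrees


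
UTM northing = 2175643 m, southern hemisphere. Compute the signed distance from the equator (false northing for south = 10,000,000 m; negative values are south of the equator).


For southern: actual = 2175643 - 10000000 = -7824357 m

-7824357 m


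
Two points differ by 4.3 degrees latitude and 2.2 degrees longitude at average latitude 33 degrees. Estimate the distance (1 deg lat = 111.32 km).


dlat_km = 4.3 * 111.32 = 478.676
dlon_km = 2.2 * 111.32 * cos(33) ≈ 205.394
dist = sqrt(478.676^2 + 205.394^2) ≈ 520.9 km

520.9 km


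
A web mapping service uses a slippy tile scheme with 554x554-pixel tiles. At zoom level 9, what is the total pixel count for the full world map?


tiles per axis = 2^9 = 512
total tiles = 512^2 = 262144
pixels per axis = 512 * 554 = 283648
total pixels = 283648^2 = 80456187904

80456187904 pixels


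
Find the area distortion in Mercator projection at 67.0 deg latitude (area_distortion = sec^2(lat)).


area_distortion = 1/cos^2(67.0) = 6.55

6.55


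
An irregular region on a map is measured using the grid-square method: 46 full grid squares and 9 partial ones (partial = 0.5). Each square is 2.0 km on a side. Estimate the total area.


effective squares = 46 + 9 * 0.5 = 50.5
area = 50.5 * 4.0 = 202.0 km^2

202.0 km^2


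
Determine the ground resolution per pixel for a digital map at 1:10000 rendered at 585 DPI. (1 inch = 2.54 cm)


pixel_cm = 2.54 / 585 ≈ 0.004342 cm
ground = pixel_cm * 10000 / 100 = 2.54 * 10000 / (585 * 100) = 25400 / 58500 ≈ 0.43 m

0.43 m


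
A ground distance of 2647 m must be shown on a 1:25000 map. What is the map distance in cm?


map_cm = 2647 * 100 / 25000 = 10.588 cm ≈ 10.59 cm

10.59 cm


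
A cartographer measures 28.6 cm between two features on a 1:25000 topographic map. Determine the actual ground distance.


ground = 28.6 cm * 25000 / 100 = 7150.0 m = 7.15 km

7.15 km


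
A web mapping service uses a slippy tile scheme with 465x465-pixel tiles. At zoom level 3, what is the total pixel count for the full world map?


tiles per axis = 2^3 = 8
total tiles = 8^2 = 64
pixels per axis = 8 * 465 = 3720
total pixels = 3720^2 = 13838400

13838400 pixels


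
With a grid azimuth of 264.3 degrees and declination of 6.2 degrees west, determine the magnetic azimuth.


magnetic azimuth = grid azimuth - declination (east +ve)
mag_az = 264.3 - -6.2 = 270.5 degrees

270.5 degrees


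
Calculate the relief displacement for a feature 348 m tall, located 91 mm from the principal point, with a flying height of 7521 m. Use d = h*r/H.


d = h * r / H = 348 * 91 / 7521 = 4.21 mm

4.21 mm


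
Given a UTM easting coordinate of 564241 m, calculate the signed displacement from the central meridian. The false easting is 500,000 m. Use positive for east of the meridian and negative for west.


displacement = 564241 - 500000 = 64241 m

64241 m


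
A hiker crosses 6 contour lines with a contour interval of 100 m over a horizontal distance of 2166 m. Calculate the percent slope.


elevation change = 6 * 100 = 600 m
slope = 600 / 2166 * 100 = 27.7%

27.7%


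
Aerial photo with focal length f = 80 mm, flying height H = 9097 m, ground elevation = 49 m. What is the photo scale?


scale = f / (H - h) = 80 mm / 9048 m = 80 / 9048000 = 1:113100

1:113100


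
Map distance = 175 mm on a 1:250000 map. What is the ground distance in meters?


ground = 175 mm * 250000 / 1000 = 43750.0 m

43750.0 m


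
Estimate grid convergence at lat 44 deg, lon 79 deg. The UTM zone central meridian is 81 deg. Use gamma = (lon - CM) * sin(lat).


gamma = (79 - 81) * sin(44) = -2 * 0.694658 = -1.389 degrees

-1.389 degrees


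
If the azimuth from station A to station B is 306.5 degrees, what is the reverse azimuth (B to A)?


back azimuth = (306.5 + 180) mod 360 = 126.5 degrees

126.5 degrees


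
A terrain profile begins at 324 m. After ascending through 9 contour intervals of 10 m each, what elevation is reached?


elevation = 324 + 9 * 10 = 414 m

414 m


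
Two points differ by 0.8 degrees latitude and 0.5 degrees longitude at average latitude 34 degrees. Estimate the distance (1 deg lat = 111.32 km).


dlat_km = 0.8 * 111.32 = 89.056
dlon_km = 0.5 * 111.32 * cos(34) ≈ 46.144
dist = sqrt(89.056^2 + 46.144^2) ≈ 100.3 km

100.3 km


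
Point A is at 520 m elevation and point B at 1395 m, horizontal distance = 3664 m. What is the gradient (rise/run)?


gradient = (1395 - 520) / 3664 = 875 / 3664 = 0.2388

0.2388


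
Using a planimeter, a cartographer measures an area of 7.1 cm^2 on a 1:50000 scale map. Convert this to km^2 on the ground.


ground_area = 7.1 * (50000/100)^2 = 1775000.0 m^2 = 1.775 km^2

1.775 km^2


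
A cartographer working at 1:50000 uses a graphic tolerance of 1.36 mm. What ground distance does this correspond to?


ground = 1.36 mm * 50000 / 1000 = 68.0 m

68.0 m


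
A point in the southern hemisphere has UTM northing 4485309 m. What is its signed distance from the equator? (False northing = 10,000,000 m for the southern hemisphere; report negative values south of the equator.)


For southern: actual = 4485309 - 10000000 = -5514691 m

-5514691 m


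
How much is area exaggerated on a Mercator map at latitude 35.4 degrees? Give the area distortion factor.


area_distortion = 1/cos^2(35.4) = 1.505

1.505


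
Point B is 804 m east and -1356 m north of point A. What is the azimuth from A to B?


az = atan2(804, -1356) = 149.3 deg
adjusted to 0-360: 149.3 degrees

149.3 degrees


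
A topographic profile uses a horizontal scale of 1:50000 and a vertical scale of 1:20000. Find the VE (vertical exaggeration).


VE = horizontal_scale / vertical_scale = 50000 / 20000 = 2.5

2.5x


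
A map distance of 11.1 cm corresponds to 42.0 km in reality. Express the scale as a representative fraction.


ground = 42.0 km = 4200000 cm; RF denominator = ground / map = 4200000 / 11.1 ≈ 378378; RF = 1:378378

1:378378


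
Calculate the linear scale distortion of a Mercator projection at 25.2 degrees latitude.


SF = 1 / cos(25.2) = 1 / 0.904827 = 1.105

1.105


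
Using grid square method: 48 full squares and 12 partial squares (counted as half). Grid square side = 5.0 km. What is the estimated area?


effective squares = 48 + 12 * 0.5 = 54.0
area = 54.0 * 25.0 = 1350.0 km^2

1350.0 km^2


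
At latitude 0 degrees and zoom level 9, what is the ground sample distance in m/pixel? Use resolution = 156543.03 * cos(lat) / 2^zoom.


res = 156543.03 * cos(0) / 2^9 = 156543.03 * 1.0 / 512 = 305.75 m/pixel

305.75 m/pixel


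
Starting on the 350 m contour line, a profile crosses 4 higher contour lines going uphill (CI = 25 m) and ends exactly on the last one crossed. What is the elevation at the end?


elevation = 350 + 4 * 25 = 450 m

450 m


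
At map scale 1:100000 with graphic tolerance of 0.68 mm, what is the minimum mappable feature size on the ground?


ground = 0.68 mm * 100000 / 1000 = 68.0 m

68.0 m


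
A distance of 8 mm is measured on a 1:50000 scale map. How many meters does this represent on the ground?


ground = 8 mm * 50000 / 1000 = 400.0 m

400.0 m


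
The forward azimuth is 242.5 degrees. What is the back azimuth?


back azimuth = (242.5 + 180) mod 360 = 62.5 degrees

62.5 degrees


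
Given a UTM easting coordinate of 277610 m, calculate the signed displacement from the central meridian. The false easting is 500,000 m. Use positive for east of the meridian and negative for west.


displacement = 277610 - 500000 = -222390 m

-222390 m


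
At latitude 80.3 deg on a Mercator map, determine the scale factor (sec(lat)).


SF = 1 / cos(80.3) = 1 / 0.168489 = 5.935

5.935


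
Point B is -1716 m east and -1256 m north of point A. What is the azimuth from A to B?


az = atan2(-1716, -1256) = -126.2 deg
adjusted to 0-360: 233.8 degrees

233.8 degrees


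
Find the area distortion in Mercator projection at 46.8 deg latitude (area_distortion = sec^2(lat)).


area_distortion = 1/cos^2(46.8) = 2.134

2.134


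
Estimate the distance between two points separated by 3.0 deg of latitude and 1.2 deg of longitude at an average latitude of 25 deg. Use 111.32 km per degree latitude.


dlat_km = 3.0 * 111.32 = 333.96
dlon_km = 1.2 * 111.32 * cos(25) ≈ 121.068
dist = sqrt(333.96^2 + 121.068^2) ≈ 355.2 km

355.2 km


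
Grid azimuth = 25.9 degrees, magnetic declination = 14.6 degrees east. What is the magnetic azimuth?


magnetic azimuth = grid azimuth - declination (east +ve)
mag_az = 25.9 - 14.6 = 11.3 degrees

11.3 degrees


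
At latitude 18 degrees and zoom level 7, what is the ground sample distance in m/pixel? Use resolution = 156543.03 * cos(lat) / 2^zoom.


res = 156543.03 * cos(18) / 2^7 = 156543.03 * 0.95105652 / 128 = 1163.13 m/pixel

1163.13 m/pixel


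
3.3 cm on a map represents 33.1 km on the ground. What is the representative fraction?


ground = 33.1 km = 3310000 cm; RF denominator = ground / map = 3310000 / 3.3 ≈ 1003030; RF = 1:1003030

1:1003030


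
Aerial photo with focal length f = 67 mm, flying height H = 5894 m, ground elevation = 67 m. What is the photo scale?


scale = f / (H - h) = 67 mm / 5827 m = 67 / 5827000 = 1:86970

1:86970


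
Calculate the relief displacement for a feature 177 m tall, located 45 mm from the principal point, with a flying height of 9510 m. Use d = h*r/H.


d = h * r / H = 177 * 45 / 9510 = 0.84 mm

0.84 mm


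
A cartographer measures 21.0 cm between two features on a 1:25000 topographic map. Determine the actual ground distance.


ground = 21.0 cm * 25000 / 100 = 5250.0 m = 5.25 km

5.25 km


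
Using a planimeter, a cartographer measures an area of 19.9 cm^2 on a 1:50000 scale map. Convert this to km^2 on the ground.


ground_area = 19.9 * (50000/100)^2 = 4975000.0 m^2 = 4.975 km^2

4.975 km^2


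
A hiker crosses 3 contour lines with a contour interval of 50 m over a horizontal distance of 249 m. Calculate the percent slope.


elevation change = 3 * 50 = 150 m
slope = 150 / 249 * 100 = 60.2%

60.2%


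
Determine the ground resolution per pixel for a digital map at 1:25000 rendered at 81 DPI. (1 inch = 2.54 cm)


pixel_cm = 2.54 / 81 ≈ 0.031358 cm
ground = pixel_cm * 25000 / 100 = 2.54 * 25000 / (81 * 100) = 63500 / 8100 ≈ 7.84 m

7.84 m


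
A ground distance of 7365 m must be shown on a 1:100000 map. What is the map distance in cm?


map_cm = 7365 * 100 / 100000 = 7.365 cm ≈ 7.37 cm

7.37 cm


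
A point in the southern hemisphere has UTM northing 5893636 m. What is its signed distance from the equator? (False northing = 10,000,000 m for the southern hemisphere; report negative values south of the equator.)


For southern: actual = 5893636 - 10000000 = -4106364 m

-4106364 m


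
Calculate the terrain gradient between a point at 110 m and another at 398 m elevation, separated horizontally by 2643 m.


gradient = (398 - 110) / 2643 = 288 / 2643 = 0.109

0.109


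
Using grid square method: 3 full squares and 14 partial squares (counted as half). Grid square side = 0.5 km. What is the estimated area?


effective squares = 3 + 14 * 0.5 = 10.0
area = 10.0 * 0.25 = 2.5 km^2

2.5 km^2


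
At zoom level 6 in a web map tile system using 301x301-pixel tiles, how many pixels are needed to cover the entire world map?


tiles per axis = 2^6 = 64
total tiles = 64^2 = 4096
pixels per axis = 64 * 301 = 19264
total pixels = 19264^2 = 371101696

371101696 pixels


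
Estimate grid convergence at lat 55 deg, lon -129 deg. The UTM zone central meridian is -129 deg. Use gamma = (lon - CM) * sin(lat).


gamma = (-129 - -129) * sin(55) = 0 * 0.819152 = 0.0 degrees

0.0 degrees


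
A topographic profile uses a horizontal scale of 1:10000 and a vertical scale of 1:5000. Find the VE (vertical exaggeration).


VE = horizontal_scale / vertical_scale = 10000 / 5000 = 2.0

2.0x


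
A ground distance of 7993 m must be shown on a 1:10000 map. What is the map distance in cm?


map_cm = 7993 * 100 / 10000 = 79.93 cm

79.93 cm


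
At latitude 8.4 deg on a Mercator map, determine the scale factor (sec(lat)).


SF = 1 / cos(8.4) = 1 / 0.989272 = 1.011

1.011


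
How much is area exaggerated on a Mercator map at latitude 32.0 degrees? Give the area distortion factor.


area_distortion = 1/cos^2(32.0) = 1.39

1.39


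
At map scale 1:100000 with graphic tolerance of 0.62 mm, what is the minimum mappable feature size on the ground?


ground = 0.62 mm * 100000 / 1000 = 62.0 m

62.0 m


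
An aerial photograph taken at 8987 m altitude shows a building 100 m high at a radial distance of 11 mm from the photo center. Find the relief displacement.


d = h * r / H = 100 * 11 / 8987 = 0.12 mm

0.12 mm


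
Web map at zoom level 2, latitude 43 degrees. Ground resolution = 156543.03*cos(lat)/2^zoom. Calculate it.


res = 156543.03 * cos(43) / 2^2 = 156543.03 * 0.7313537 / 4 = 28622.08 m/pixel

28622.08 m/pixel


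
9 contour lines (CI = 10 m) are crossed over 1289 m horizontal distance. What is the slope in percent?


elevation change = 9 * 10 = 90 m
slope = 90 / 1289 * 100 = 7.0%

7.0%


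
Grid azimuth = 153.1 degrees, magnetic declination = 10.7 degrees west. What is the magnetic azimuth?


magnetic azimuth = grid azimuth - declination (east +ve)
mag_az = 153.1 - -10.7 = 163.8 degrees

163.8 degrees


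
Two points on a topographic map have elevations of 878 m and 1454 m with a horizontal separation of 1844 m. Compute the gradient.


gradient = (1454 - 878) / 1844 = 576 / 1844 = 0.3124

0.3124


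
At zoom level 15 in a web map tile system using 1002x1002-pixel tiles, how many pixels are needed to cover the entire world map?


tiles per axis = 2^15 = 32768
total tiles = 32768^2 = 1073741824
pixels per axis = 32768 * 1002 = 32833536
total pixels = 32833536^2 = 1078041086263296

1078041086263296 pixels


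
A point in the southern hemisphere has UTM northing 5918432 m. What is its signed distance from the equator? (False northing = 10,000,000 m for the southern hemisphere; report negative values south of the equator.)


For southern: actual = 5918432 - 10000000 = -4081568 m

-4081568 m


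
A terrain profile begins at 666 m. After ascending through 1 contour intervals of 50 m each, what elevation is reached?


elevation = 666 + 1 * 50 = 716 m

716 m


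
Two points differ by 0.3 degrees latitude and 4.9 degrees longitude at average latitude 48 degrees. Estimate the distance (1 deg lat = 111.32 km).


dlat_km = 0.3 * 111.32 = 33.396
dlon_km = 4.9 * 111.32 * cos(48) ≈ 364.989
dist = sqrt(33.396^2 + 364.989^2) ≈ 366.5 km

366.5 km


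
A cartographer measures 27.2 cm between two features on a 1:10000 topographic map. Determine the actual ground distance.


ground = 27.2 cm * 10000 / 100 = 2720.0 m = 2.72 km

2.72 km


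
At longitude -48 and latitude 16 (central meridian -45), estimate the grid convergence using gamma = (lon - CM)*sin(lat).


gamma = (-48 - -45) * sin(16) = -3 * 0.275637 = -0.827 degrees

-0.827 degrees


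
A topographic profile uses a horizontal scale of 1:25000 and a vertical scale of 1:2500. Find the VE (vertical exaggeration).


VE = horizontal_scale / vertical_scale = 25000 / 2500 = 10.0

10.0x


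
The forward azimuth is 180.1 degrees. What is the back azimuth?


back azimuth = (180.1 + 180) mod 360 = 0.1 degrees

0.1 degrees


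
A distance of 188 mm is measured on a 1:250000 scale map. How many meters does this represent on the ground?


ground = 188 mm * 250000 / 1000 = 47000.0 m

47000.0 m


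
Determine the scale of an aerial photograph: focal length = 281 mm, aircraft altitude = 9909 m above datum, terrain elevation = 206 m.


scale = f / (H - h) = 281 mm / 9703 m = 281 / 9703000 = 1:34530

1:34530


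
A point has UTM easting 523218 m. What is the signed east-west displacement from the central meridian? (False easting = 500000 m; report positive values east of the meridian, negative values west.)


displacement = 523218 - 500000 = 23218 m

23218 m


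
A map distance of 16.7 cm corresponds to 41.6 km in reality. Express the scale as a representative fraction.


ground = 41.6 km = 4160000 cm; RF denominator = ground / map = 4160000 / 16.7 ≈ 249102; RF = 1:249102

1:249102


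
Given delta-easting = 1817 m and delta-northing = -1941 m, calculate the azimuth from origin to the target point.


az = atan2(1817, -1941) = 136.9 deg
adjusted to 0-360: 136.9 degrees

136.9 degrees


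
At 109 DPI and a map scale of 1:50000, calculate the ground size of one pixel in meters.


pixel_cm = 2.54 / 109 ≈ 0.023303 cm
ground = pixel_cm * 50000 / 100 = 2.54 * 50000 / (109 * 100) = 127000 / 10900 ≈ 11.65 m

11.65 m


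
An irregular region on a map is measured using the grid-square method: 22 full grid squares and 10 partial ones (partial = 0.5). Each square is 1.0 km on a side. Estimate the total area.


effective squares = 22 + 10 * 0.5 = 27.0
area = 27.0 * 1.0 = 27.0 km^2

27.0 km^2


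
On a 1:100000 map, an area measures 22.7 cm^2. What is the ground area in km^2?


ground_area = 22.7 * (100000/100)^2 = 22700000.0 m^2 = 22.7 km^2

22.7 km^2


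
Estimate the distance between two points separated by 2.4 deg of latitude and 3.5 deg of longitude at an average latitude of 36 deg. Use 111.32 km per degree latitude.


dlat_km = 2.4 * 111.32 = 267.168
dlon_km = 3.5 * 111.32 * cos(36) ≈ 315.209
dist = sqrt(267.168^2 + 315.209^2) ≈ 413.2 km

413.2 km


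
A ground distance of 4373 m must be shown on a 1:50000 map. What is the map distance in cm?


map_cm = 4373 * 100 / 50000 = 8.746 cm ≈ 8.75 cm

8.75 cm


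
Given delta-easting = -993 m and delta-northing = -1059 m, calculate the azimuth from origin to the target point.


az = atan2(-993, -1059) = -136.8 deg
adjusted to 0-360: 223.2 degrees

223.2 degrees


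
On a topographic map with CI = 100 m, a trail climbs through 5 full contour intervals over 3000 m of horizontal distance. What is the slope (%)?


elevation change = 5 * 100 = 500 m
slope = 500 / 3000 * 100 = 16.7%

16.7%


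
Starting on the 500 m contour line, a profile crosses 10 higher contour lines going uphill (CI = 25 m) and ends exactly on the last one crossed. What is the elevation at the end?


elevation = 500 + 10 * 25 = 750 m

750 m


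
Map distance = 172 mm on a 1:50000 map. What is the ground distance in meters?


ground = 172 mm * 50000 / 1000 = 8600.0 m

8600.0 m


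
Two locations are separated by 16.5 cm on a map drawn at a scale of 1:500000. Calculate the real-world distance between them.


ground = 16.5 cm * 500000 / 100 = 82500.0 m = 82.5 km

82.5 km


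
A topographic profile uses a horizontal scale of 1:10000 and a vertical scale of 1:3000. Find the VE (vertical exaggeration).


VE = horizontal_scale / vertical_scale = 10000 / 3000 ≈ 3.3

3.3x


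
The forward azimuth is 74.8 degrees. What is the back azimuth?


back azimuth = (74.8 + 180) mod 360 = 254.8 degrees

254.8 degrees


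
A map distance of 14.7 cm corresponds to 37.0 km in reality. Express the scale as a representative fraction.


ground = 37.0 km = 3700000 cm; RF denominator = ground / map = 3700000 / 14.7 ≈ 251701; RF = 1:251701

1:251701


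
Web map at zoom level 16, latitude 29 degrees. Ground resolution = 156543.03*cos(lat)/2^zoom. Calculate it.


res = 156543.03 * cos(29) / 2^16 = 156543.03 * 0.87461971 / 65536 = 2.09 m/pixel

2.09 m/pixel


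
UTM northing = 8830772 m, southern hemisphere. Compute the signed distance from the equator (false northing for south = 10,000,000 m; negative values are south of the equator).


For southern: actual = 8830772 - 10000000 = -1169228 m

-1169228 m


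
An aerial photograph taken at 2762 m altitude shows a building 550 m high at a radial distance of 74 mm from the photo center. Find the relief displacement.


d = h * r / H = 550 * 74 / 2762 = 14.74 mm

14.74 mm


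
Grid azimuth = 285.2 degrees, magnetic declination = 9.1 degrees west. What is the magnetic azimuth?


magnetic azimuth = grid azimuth - declination (east +ve)
mag_az = 285.2 - -9.1 = 294.3 degrees

294.3 degrees


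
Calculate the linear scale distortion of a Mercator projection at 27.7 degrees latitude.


SF = 1 / cos(27.7) = 1 / 0.885394 = 1.129

1.129


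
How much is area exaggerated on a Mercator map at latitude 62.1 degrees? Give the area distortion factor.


area_distortion = 1/cos^2(62.1) = 4.567

4.567


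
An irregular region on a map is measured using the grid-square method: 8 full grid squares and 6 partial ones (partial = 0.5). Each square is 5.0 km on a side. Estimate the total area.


effective squares = 8 + 6 * 0.5 = 11.0
area = 11.0 * 25.0 = 275.0 km^2

275.0 km^2


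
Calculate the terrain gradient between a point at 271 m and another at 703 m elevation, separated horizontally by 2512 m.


gradient = (703 - 271) / 2512 = 432 / 2512 = 0.172

0.172


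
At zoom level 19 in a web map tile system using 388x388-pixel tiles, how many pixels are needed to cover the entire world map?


tiles per axis = 2^19 = 524288
total tiles = 524288^2 = 274877906944
pixels per axis = 524288 * 388 = 203423744
total pixels = 203423744^2 = 41381219622977536

41381219622977536 pixels


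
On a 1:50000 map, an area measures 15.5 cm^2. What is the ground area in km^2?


ground_area = 15.5 * (50000/100)^2 = 3875000.0 m^2 = 3.875 km^2

3.875 km^2


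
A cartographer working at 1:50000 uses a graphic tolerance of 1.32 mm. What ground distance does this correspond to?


ground = 1.32 mm * 50000 / 1000 = 66.0 m

66.0 m


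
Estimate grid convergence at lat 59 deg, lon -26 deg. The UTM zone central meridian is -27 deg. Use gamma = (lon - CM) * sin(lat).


gamma = (-26 - -27) * sin(59) = 1 * 0.857167 = 0.857 degrees

0.857 degrees


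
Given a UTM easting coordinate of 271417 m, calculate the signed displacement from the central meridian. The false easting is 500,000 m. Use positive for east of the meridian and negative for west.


displacement = 271417 - 500000 = -228583 m

-228583 m


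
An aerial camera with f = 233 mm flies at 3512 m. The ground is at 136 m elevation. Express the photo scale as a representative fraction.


scale = f / (H - h) = 233 mm / 3376 m = 233 / 3376000 = 1:14489

1:14489


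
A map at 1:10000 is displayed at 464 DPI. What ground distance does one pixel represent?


pixel_cm = 2.54 / 464 ≈ 0.005474 cm
ground = pixel_cm * 10000 / 100 = 2.54 * 10000 / (464 * 100) = 25400 / 46400 ≈ 0.55 m

0.55 m


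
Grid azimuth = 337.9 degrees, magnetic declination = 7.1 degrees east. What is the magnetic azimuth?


magnetic azimuth = grid azimuth - declination (east +ve)
mag_az = 337.9 - 7.1 = 330.8 degrees

330.8 degrees


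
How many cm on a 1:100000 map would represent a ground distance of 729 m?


map_cm = 729 * 100 / 100000 = 0.729 cm ≈ 0.73 cm

0.73 cm


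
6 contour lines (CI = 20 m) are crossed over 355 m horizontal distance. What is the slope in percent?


elevation change = 6 * 20 = 120 m
slope = 120 / 355 * 100 = 33.8%

33.8%


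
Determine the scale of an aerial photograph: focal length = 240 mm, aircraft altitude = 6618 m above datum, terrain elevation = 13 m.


scale = f / (H - h) = 240 mm / 6605 m = 240 / 6605000 = 1:27521

1:27521


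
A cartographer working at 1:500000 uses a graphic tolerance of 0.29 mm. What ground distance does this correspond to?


ground = 0.29 mm * 500000 / 1000 = 145.0 m

145.0 m


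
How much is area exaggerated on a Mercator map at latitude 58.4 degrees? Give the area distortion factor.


area_distortion = 1/cos^2(58.4) = 3.642

3.642


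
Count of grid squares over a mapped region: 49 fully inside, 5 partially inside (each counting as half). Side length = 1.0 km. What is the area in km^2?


effective squares = 49 + 5 * 0.5 = 51.5
area = 51.5 * 1.0 = 51.5 km^2

51.5 km^2


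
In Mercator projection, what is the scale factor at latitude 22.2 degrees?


SF = 1 / cos(22.2) = 1 / 0.925871 = 1.08

1.08


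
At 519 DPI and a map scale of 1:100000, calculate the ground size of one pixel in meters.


pixel_cm = 2.54 / 519 ≈ 0.004894 cm
ground = pixel_cm * 100000 / 100 = 2.54 * 100000 / (519 * 100) = 254000 / 51900 ≈ 4.89 m

4.89 m


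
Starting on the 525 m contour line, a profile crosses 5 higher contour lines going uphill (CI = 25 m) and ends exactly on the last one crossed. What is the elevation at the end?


elevation = 525 + 5 * 25 = 650 m

650 m


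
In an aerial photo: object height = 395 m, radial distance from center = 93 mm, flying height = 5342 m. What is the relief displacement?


d = h * r / H = 395 * 93 / 5342 = 6.88 mm

6.88 mm


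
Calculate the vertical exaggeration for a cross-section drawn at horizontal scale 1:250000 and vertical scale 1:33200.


VE = horizontal_scale / vertical_scale = 250000 / 33200 ≈ 7.5

7.5x


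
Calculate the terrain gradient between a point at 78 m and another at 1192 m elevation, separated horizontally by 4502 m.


gradient = (1192 - 78) / 4502 = 1114 / 4502 = 0.2474

0.2474


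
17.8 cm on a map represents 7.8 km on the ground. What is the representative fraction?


ground = 7.8 km = 780000 cm; RF denominator = ground / map = 780000 / 17.8 ≈ 43820; RF = 1:43820

1:43820


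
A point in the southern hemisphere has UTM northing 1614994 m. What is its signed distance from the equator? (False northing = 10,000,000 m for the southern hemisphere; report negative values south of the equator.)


For southern: actual = 1614994 - 10000000 = -8385006 m

-8385006 m


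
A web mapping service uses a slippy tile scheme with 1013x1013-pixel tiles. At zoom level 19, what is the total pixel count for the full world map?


tiles per axis = 2^19 = 524288
total tiles = 524288^2 = 274877906944
pixels per axis = 524288 * 1013 = 531103744
total pixels = 531103744^2 = 282071186890817536

282071186890817536 pixels


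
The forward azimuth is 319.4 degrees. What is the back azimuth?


back azimuth = (319.4 + 180) mod 360 = 139.4 degrees

139.4 degrees


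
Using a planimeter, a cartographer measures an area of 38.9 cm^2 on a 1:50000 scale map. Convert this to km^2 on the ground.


ground_area = 38.9 * (50000/100)^2 = 9725000.0 m^2 = 9.725 km^2

9.725 km^2


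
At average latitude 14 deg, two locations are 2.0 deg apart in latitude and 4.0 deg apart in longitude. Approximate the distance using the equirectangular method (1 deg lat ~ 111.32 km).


dlat_km = 2.0 * 111.32 = 222.64
dlon_km = 4.0 * 111.32 * cos(14) ≈ 432.053
dist = sqrt(222.64^2 + 432.053^2) ≈ 486.0 km

486.0 km


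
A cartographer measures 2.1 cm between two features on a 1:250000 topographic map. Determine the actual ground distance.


ground = 2.1 cm * 250000 / 100 = 5250.0 m = 5.25 km

5.25 km


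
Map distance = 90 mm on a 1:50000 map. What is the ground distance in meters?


ground = 90 mm * 50000 / 1000 = 4500.0 m

4500.0 m


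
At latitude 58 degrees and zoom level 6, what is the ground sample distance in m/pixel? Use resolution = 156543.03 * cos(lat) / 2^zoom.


res = 156543.03 * cos(58) / 2^6 = 156543.03 * 0.52991926 / 64 = 1296.17 m/pixel

1296.17 m/pixel


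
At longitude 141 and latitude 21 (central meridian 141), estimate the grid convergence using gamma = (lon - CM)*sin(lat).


gamma = (141 - 141) * sin(21) = 0 * 0.358368 = 0.0 degrees

0.0 degrees


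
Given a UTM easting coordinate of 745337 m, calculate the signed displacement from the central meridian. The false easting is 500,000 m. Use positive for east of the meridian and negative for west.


displacement = 745337 - 500000 = 245337 m

245337 m


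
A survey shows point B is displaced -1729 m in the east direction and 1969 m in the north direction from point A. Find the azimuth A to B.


az = atan2(-1729, 1969) = -41.3 deg
adjusted to 0-360: 318.7 degrees

318.7 degrees


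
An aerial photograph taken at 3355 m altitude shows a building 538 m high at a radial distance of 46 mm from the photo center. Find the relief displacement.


d = h * r / H = 538 * 46 / 3355 = 7.38 mm

7.38 mm


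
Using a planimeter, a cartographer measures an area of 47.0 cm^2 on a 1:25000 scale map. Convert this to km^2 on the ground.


ground_area = 47.0 * (25000/100)^2 = 2937500.0 m^2 = 2.9375 km^2 ≈ 2.938 km^2

2.938 km^2


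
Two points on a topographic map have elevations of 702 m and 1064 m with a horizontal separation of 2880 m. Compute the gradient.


gradient = (1064 - 702) / 2880 = 362 / 2880 = 0.1257

0.1257


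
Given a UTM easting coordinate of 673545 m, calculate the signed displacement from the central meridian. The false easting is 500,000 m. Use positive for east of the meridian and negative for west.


displacement = 673545 - 500000 = 173545 m

173545 m


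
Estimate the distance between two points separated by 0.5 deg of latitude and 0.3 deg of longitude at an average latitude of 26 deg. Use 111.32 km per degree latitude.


dlat_km = 0.5 * 111.32 = 55.66
dlon_km = 0.3 * 111.32 * cos(26) ≈ 30.016
dist = sqrt(55.66^2 + 30.016^2) ≈ 63.2 km

63.2 km


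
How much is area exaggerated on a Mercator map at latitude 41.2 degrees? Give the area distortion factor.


area_distortion = 1/cos^2(41.2) = 1.766

1.766
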